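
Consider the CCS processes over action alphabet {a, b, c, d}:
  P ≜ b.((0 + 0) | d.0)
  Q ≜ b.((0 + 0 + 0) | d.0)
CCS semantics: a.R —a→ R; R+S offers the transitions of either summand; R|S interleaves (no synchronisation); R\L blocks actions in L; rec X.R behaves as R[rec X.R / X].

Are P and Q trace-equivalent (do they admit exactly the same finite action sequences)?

Reachable graph of P (3 states):
  s0 = b.((0 + 0) | d.0) :: -b-> s1
  s1 = (0 + 0) | d.0 :: -d-> s2
  s2 = (0 + 0) | 0 :: ∅
Reachable graph of Q (3 states):
  t0 = b.((0 + 0 + 0) | d.0) :: -b-> t1
  t1 = (0 + 0 + 0) | d.0 :: -d-> t2
  t2 = (0 + 0 + 0) | 0 :: ∅
Coarsest stable partition (strong bisimilarity classes):
  B0 = {s0, t0}
  B1 = {s1, t1}
  B2 = {s2, t2}
s0 ∈ B0, t0 ∈ B0 → same block
Bisimilar ⇒ trace-equivalent.

trace-equivalent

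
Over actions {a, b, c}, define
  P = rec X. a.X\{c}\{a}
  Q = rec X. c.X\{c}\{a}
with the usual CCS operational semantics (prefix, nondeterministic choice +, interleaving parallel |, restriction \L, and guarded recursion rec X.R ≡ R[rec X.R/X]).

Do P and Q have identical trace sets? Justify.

LTS(P): 2 reachable states
  m0 = rec X. a.X\{c}\{a} | —a→ m1
  m1 = (rec X. a.X\{c}\{a})\{c}\{a} | (no moves)
LTS(Q): 2 reachable states
  n0 = rec X. c.X\{c}\{a} | —c→ n1
  n1 = (rec X. c.X\{c}\{a})\{c}\{a} | (no moves)
Run σ = ⟨a⟩ on P: start {m0}
  step 1 (a): {m1}
  ✓ P
Run σ = ⟨a⟩ on Q: start {n0}
  step 1 (a): ∅ (Q stuck)

traces(P) ≠ traces(Q) — witness ⟨a⟩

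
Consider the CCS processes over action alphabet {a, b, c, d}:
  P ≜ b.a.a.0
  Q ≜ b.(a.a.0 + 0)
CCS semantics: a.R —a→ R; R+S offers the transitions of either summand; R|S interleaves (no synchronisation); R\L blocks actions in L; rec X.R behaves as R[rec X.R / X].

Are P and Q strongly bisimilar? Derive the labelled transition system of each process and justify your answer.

bisimilar

P's transition system — 4 states:
  u0 = b.a.a.0 ⊢ -b-> u1
  u1 = a.a.0 ⊢ -a-> u2
  u2 = a.0 ⊢ -a-> u3
  u3 = 0 ⊢ ·
Q's transition system — 4 states:
  v0 = b.(a.a.0 + 0) ⊢ -b-> v1
  v1 = a.a.0 + 0 ⊢ -a-> v2
  v2 = a.0 ⊢ -a-> v3
  v3 = 0 ⊢ ·
Partition-refinement fixed point:
  B0 = {u0, v0}
  B1 = {u1, v1}
  B2 = {u2, v2}
  B3 = {u3, v3}
u0 ∈ B0, v0 ∈ B0 → same block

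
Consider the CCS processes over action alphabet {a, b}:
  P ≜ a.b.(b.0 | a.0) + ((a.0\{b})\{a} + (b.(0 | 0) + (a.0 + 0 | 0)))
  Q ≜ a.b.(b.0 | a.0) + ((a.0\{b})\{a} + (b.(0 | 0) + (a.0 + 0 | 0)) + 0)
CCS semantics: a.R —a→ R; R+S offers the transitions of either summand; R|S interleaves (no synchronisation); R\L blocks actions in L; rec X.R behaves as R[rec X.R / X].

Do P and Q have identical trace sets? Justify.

Reachable graph of P (7 states):
  s0 = a.b.(b.0 | a.0) + ((a.0\{b})\{a} + (b.(0 | 0) + (a.0 + 0 | 0))) ⊢ —a→ s1, —a→ s2, —b→ s3
  s1 = 0 ⊢ deadlocked
  s2 = b.(b.0 | a.0) ⊢ —b→ s4
  s3 = 0 | 0 ⊢ deadlocked
  s4 = b.0 | a.0 ⊢ —a→ s5, —b→ s6
  s5 = b.0 | 0 ⊢ —b→ s3
  s6 = 0 | a.0 ⊢ —a→ s3
Reachable graph of Q (7 states):
  t0 = a.b.(b.0 | a.0) + ((a.0\{b})\{a} + (b.(0 | 0) + (a.0 + 0 | 0)) + 0) ⊢ —a→ t1, —a→ t2, —b→ t3
  t1 = 0 ⊢ deadlocked
  t2 = b.(b.0 | a.0) ⊢ —b→ t4
  t3 = 0 | 0 ⊢ deadlocked
  t4 = b.0 | a.0 ⊢ —a→ t5, —b→ t6
  t5 = b.0 | 0 ⊢ —b→ t3
  t6 = 0 | a.0 ⊢ —a→ t3
Coarsest stable partition (strong bisimilarity classes):
  B0 = {s0, t0}
  B1 = {s1, s3, t1, t3}
  B2 = {s2, t2}
  B3 = {s4, t4}
  B4 = {s6, t6}
  B5 = {s5, t5}
s0 ∈ B0, t0 ∈ B0 → same block
Bisimilar ⇒ trace-equivalent.

trace-equivalent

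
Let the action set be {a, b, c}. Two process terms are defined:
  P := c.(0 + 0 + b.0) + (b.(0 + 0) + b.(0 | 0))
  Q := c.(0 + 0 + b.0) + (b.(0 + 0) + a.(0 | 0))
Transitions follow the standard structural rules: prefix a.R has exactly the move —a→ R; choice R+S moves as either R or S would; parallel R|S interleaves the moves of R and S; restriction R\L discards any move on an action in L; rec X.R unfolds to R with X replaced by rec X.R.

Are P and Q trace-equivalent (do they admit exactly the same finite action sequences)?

Reachable graph of P (5 states):
  m0 = c.(0 + 0 + b.0) + (b.(0 + 0) + b.(0 | 0)) has moves --b--▸ m1, --b--▸ m2, --c--▸ m3
  m1 = 0 + 0 has moves (no moves)
  m2 = 0 | 0 has moves (no moves)
  m3 = 0 + 0 + b.0 has moves --b--▸ m4
  m4 = 0 has moves (no moves)
Reachable graph of Q (5 states):
  n0 = c.(0 + 0 + b.0) + (b.(0 + 0) + a.(0 | 0)) has moves --a--▸ n1, --b--▸ n2, --c--▸ n3
  n1 = 0 | 0 has moves (no moves)
  n2 = 0 + 0 has moves (no moves)
  n3 = 0 + 0 + b.0 has moves --b--▸ n4
  n4 = 0 has moves (no moves)
Run σ = ⟨a⟩ on Q: start {n0}
  step 1 (a): {n1}
  Q completes σ.
Run σ = ⟨a⟩ on P: start {m0}
  step 1 (a): no successor for P

NO — witness ⟨a⟩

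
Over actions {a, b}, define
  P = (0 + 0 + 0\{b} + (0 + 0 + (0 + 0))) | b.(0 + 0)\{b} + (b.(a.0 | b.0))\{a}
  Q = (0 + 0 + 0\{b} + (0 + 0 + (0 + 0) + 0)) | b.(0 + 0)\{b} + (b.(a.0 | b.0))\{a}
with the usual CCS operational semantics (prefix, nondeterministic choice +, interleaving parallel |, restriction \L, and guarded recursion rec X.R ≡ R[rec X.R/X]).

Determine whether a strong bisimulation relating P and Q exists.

YES

LTS(P): 4 reachable states
  m0 = (0 + 0 + 0\{b} + (0 + 0 + (0 + 0))) | b.(0 + 0)\{b} + (b.(a.0 | b.0))\{a} :: -b-> m1, -b-> m2
  m1 = (0 + 0 + 0\{b} + (0 + 0 + (0 + 0))) | (0 + 0)\{b} :: (no moves)
  m2 = (a.0 | b.0)\{a} :: -b-> m3
  m3 = (a.0 | 0)\{a} :: (no moves)
LTS(Q): 4 reachable states
  n0 = (0 + 0 + 0\{b} + (0 + 0 + (0 + 0) + 0)) | b.(0 + 0)\{b} + (b.(a.0 | b.0))\{a} :: -b-> n1, -b-> n2
  n1 = (0 + 0 + 0\{b} + (0 + 0 + (0 + 0) + 0)) | (0 + 0)\{b} :: (no moves)
  n2 = (a.0 | b.0)\{a} :: -b-> n3
  n3 = (a.0 | 0)\{a} :: (no moves)
Coarsest stable partition (strong bisimilarity classes):
  B0 = {m0, n0}
  B1 = {m1, m3, n1, n3}
  B2 = {m2, n2}
m0 ∈ B0, n0 ∈ B0 → same block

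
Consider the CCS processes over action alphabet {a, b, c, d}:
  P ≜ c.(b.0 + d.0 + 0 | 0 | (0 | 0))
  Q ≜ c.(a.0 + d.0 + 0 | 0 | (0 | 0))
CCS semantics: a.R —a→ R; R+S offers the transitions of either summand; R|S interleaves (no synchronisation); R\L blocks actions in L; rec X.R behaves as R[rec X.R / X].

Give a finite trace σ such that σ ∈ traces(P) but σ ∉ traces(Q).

cb

Reachable graph of P (3 states):
  u0 = c.(b.0 + d.0 + 0 | 0 | (0 | 0)) | -c-> u1
  u1 = b.0 + d.0 + 0 | 0 | (0 | 0) | -b-> u2, -d-> u2
  u2 = 0 | ·
Reachable graph of Q (3 states):
  v0 = c.(a.0 + d.0 + 0 | 0 | (0 | 0)) | -c-> v1
  v1 = a.0 + d.0 + 0 | 0 | (0 | 0) | -a-> v2, -d-> v2
  v2 = 0 | ·
Trace ⟨cb⟩ through P, begin at {u0}:
  step 1 (c): {u1}
  step 2 (b): {u2}
  P completes σ.
Trace ⟨cb⟩ through Q, begin at {v0}:
  step 1 (c): {v1}
  step 2 (b): ∅ (Q stuck)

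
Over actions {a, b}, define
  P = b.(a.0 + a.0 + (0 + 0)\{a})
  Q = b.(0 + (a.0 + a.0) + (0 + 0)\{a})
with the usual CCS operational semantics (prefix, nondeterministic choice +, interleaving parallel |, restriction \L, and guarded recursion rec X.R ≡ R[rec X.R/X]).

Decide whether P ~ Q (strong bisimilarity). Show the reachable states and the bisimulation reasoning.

bisimilar

LTS(P): 3 reachable states
  s0 = b.(a.0 + a.0 + (0 + 0)\{a}) | ··b··> s1
  s1 = a.0 + a.0 + (0 + 0)\{a} | ··a··> s2
  s2 = 0 | ∅
LTS(Q): 3 reachable states
  t0 = b.(0 + (a.0 + a.0) + (0 + 0)\{a}) | ··b··> t1
  t1 = 0 + (a.0 + a.0) + (0 + 0)\{a} | ··a··> t2
  t2 = 0 | ∅
Coarsest stable partition (strong bisimilarity classes):
  B0 = {s0, t0}
  B1 = {s1, t1}
  B2 = {s2, t2}
s0 ∈ B0, t0 ∈ B0 → same block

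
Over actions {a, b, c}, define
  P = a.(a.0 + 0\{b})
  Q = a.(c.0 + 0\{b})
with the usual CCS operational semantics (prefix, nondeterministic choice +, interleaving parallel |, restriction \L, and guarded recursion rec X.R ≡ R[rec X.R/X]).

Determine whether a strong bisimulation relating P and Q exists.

P's transition system — 3 states:
  s0 = a.(a.0 + 0\{b}) | -a-> s1
  s1 = a.0 + 0\{b} | -a-> s2
  s2 = 0 | ∅
Q's transition system — 3 states:
  t0 = a.(c.0 + 0\{b}) | -a-> t1
  t1 = c.0 + 0\{b} | -c-> t2
  t2 = 0 | ∅
Bisimilarity quotient blocks:
  B0 = {s0}
  B1 = {s1}
  B2 = {s2, t2}
  B3 = {t0}
  B4 = {t1}
s0 ∈ B0, t0 ∈ B3 → different blocks

P ≁ Q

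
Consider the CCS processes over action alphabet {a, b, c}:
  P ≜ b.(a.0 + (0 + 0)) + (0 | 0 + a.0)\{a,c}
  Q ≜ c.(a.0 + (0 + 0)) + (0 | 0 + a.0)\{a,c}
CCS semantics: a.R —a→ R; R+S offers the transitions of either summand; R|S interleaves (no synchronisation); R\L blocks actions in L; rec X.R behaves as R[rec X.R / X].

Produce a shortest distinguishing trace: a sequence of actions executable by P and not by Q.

b

P's transition system — 3 states:
  m0 = b.(a.0 + (0 + 0)) + (0 | 0 + a.0)\{a,c} ⊢ =b=> m1
  m1 = a.0 + (0 + 0) ⊢ =a=> m2
  m2 = 0 ⊢ deadlocked
Q's transition system — 3 states:
  n0 = c.(a.0 + (0 + 0)) + (0 | 0 + a.0)\{a,c} ⊢ =c=> n1
  n1 = a.0 + (0 + 0) ⊢ =a=> n2
  n2 = 0 ⊢ deadlocked
Executing b from P (initial set {m0}):
  [1] b ⇒ {m1}
  P completes σ.
Executing b from Q (initial set {n0}):
  [1] b ⇒ ∅  — Q cannot continue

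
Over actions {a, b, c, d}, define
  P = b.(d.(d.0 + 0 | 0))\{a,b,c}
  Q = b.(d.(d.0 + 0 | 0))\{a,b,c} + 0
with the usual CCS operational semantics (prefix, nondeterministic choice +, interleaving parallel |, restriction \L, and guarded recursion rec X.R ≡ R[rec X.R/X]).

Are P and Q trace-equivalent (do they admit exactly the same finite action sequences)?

trace-equivalent

P's transition system — 4 states:
  s0 = b.(d.(d.0 + 0 | 0))\{a,b,c} ⊢ --b--▸ s1
  s1 = (d.(d.0 + 0 | 0))\{a,b,c} ⊢ --d--▸ s2
  s2 = (d.0 + 0 | 0)\{a,b,c} ⊢ --d--▸ s3
  s3 = 0\{a,b,c} ⊢ ·
Q's transition system — 4 states:
  t0 = b.(d.(d.0 + 0 | 0))\{a,b,c} + 0 ⊢ --b--▸ t1
  t1 = (d.(d.0 + 0 | 0))\{a,b,c} ⊢ --d--▸ t2
  t2 = (d.0 + 0 | 0)\{a,b,c} ⊢ --d--▸ t3
  t3 = 0\{a,b,c} ⊢ ·
Bisimilarity quotient blocks:
  B0 = {s0, t0}
  B1 = {s1, t1}
  B2 = {s2, t2}
  B3 = {s3, t3}
s0 ∈ B0, t0 ∈ B0 → same block
Bisimilar ⇒ trace-equivalent.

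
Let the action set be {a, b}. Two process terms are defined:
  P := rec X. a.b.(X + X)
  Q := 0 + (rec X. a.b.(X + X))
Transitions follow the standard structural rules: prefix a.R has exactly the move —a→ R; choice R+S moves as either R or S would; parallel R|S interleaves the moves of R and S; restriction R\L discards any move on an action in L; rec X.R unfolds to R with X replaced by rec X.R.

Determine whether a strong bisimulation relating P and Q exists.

bisimilar

Reachable graph of P (3 states):
  p0 = rec X. a.b.(X + X) :: =a=> p1
  p1 = b.((rec X. a.b.(X + X)) + (rec X. a.b.(X + X))) :: =b=> p2
  p2 = (rec X. a.b.(X + X)) + (rec X. a.b.(X + X)) :: =a=> p1
Reachable graph of Q (3 states):
  q0 = 0 + (rec X. a.b.(X + X)) :: =a=> q1
  q1 = b.((rec X. a.b.(X + X)) + (rec X. a.b.(X + X))) :: =b=> q2
  q2 = (rec X. a.b.(X + X)) + (rec X. a.b.(X + X)) :: =a=> q1
Coarsest stable partition (strong bisimilarity classes):
  B0 = {p0, p2, q0, q2}
  B1 = {p1, q1}
p0 ∈ B0, q0 ∈ B0 → same block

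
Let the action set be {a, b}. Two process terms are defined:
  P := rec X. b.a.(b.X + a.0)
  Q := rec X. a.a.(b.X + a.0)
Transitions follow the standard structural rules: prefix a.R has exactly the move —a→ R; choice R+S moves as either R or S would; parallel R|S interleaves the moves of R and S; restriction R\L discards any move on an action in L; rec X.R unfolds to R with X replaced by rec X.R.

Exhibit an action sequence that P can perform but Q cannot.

P's transition system — 4 states:
  m0 = rec X. b.a.(b.X + a.0) :: —b→ m1
  m1 = a.(b.(rec X. b.a.(b.X + a.0)) + a.0) :: —a→ m2
  m2 = b.(rec X. b.a.(b.X + a.0)) + a.0 :: —a→ m3, —b→ m0
  m3 = 0 :: (no moves)
Q's transition system — 4 states:
  n0 = rec X. a.a.(b.X + a.0) :: —a→ n1
  n1 = a.(b.(rec X. a.a.(b.X + a.0)) + a.0) :: —a→ n2
  n2 = b.(rec X. a.a.(b.X + a.0)) + a.0 :: —a→ n3, —b→ n0
  n3 = 0 :: (no moves)
Trace ⟨b⟩ through P, begin at {m0}:
  after b @ step 1: {m1}
  — P admits the full trace.
Trace ⟨b⟩ through Q, begin at {n0}:
  after b @ step 1: ∅  — Q cannot continue

b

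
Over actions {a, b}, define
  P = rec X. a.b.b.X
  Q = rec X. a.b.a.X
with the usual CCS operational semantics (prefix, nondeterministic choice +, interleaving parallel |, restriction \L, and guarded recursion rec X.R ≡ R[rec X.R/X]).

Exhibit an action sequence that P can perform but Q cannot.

abb

P's transition system — 3 states:
  m0 = rec X. a.b.b.X → =a=> m1
  m1 = b.b.(rec X. a.b.b.X) → =b=> m2
  m2 = b.(rec X. a.b.b.X) → =b=> m0
Q's transition system — 3 states:
  n0 = rec X. a.b.a.X → =a=> n1
  n1 = b.a.(rec X. a.b.a.X) → =b=> n2
  n2 = a.(rec X. a.b.a.X) → =a=> n0
Trace ⟨abb⟩ through P, begin at {m0}:
  after a @ step 1: {m1}
  after b @ step 2: {m2}
  after b @ step 3: {m0}
  ✓ P
Trace ⟨abb⟩ through Q, begin at {n0}:
  after a @ step 1: {n1}
  after b @ step 2: {n2}
  after b @ step 3: no successor for Q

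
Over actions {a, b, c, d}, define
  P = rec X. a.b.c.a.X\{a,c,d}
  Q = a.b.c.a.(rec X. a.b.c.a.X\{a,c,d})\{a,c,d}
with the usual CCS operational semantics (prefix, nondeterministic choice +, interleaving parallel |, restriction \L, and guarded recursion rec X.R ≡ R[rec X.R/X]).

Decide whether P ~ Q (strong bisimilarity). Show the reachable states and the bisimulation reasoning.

P's transition system — 5 states:
  u0 = rec X. a.b.c.a.X\{a,c,d} :: —a→ u1
  u1 = b.c.a.(rec X. a.b.c.a.X\{a,c,d})\{a,c,d} :: —b→ u2
  u2 = c.a.(rec X. a.b.c.a.X\{a,c,d})\{a,c,d} :: —c→ u3
  u3 = a.(rec X. a.b.c.a.X\{a,c,d})\{a,c,d} :: —a→ u4
  u4 = (rec X. a.b.c.a.X\{a,c,d})\{a,c,d} :: ∅
Q's transition system — 5 states:
  v0 = a.b.c.a.(rec X. a.b.c.a.X\{a,c,d})\{a,c,d} :: —a→ v1
  v1 = b.c.a.(rec X. a.b.c.a.X\{a,c,d})\{a,c,d} :: —b→ v2
  v2 = c.a.(rec X. a.b.c.a.X\{a,c,d})\{a,c,d} :: —c→ v3
  v3 = a.(rec X. a.b.c.a.X\{a,c,d})\{a,c,d} :: —a→ v4
  v4 = (rec X. a.b.c.a.X\{a,c,d})\{a,c,d} :: ∅
Partition-refinement fixed point:
  B0 = {u0, v0}
  B1 = {u1, v1}
  B2 = {u2, v2}
  B3 = {u3, v3}
  B4 = {u4, v4}
u0 ∈ B0, v0 ∈ B0 → same block

P ~ Q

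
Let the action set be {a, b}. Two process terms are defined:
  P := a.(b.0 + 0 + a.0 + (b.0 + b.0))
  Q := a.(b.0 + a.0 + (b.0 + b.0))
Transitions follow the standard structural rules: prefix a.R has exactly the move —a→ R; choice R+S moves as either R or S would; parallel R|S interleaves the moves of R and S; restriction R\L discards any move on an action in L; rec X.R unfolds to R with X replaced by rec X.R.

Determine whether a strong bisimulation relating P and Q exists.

bisimilar

LTS(P): 3 reachable states
  m0 = a.(b.0 + 0 + a.0 + (b.0 + b.0)) has moves --a--▸ m1
  m1 = b.0 + 0 + a.0 + (b.0 + b.0) has moves --a--▸ m2, --b--▸ m2
  m2 = 0 has moves ∅
LTS(Q): 3 reachable states
  n0 = a.(b.0 + a.0 + (b.0 + b.0)) has moves --a--▸ n1
  n1 = b.0 + a.0 + (b.0 + b.0) has moves --a--▸ n2, --b--▸ n2
  n2 = 0 has moves ∅
Partition-refinement fixed point:
  B0 = {m0, n0}
  B1 = {m1, n1}
  B2 = {m2, n2}
m0 ∈ B0, n0 ∈ B0 → same block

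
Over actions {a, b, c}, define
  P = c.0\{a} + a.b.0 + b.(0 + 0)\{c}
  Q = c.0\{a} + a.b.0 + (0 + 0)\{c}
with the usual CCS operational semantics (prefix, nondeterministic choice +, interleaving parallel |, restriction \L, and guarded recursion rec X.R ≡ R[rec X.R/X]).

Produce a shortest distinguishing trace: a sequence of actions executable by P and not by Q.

b

P's transition system — 5 states:
  u0 = c.0\{a} + a.b.0 + b.(0 + 0)\{c} → =a=> u1, =b=> u2, =c=> u3
  u1 = b.0 → =b=> u4
  u2 = (0 + 0)\{c} → deadlocked
  u3 = 0\{a} → deadlocked
  u4 = 0 → deadlocked
Q's transition system — 4 states:
  v0 = c.0\{a} + a.b.0 + (0 + 0)\{c} → =a=> v1, =c=> v2
  v1 = b.0 → =b=> v3
  v2 = 0\{a} → deadlocked
  v3 = 0 → deadlocked
Run σ = ⟨b⟩ on P: start {u0}
  after b @ step 1: {u2}
  — P admits the full trace.
Run σ = ⟨b⟩ on Q: start {v0}
  after b @ step 1: ∅  — Q cannot continue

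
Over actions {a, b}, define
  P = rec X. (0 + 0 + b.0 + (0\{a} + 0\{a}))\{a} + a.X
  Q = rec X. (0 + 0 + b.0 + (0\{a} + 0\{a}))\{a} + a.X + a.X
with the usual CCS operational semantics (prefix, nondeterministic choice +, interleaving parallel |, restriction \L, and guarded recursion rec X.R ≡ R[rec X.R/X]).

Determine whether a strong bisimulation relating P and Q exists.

LTS(P): 2 reachable states
  s0 = rec X. (0 + 0 + b.0 + (0\{a} + 0\{a}))\{a} + a.X ⊢ --a--▸ s0, --b--▸ s1
  s1 = 0\{a} ⊢ ∅
LTS(Q): 2 reachable states
  t0 = rec X. (0 + 0 + b.0 + (0\{a} + 0\{a}))\{a} + a.X + a.X ⊢ --a--▸ t0, --b--▸ t1
  t1 = 0\{a} ⊢ ∅
Partition-refinement fixed point:
  B0 = {s0, t0}
  B1 = {s1, t1}
s0 ∈ B0, t0 ∈ B0 → same block

bisimilar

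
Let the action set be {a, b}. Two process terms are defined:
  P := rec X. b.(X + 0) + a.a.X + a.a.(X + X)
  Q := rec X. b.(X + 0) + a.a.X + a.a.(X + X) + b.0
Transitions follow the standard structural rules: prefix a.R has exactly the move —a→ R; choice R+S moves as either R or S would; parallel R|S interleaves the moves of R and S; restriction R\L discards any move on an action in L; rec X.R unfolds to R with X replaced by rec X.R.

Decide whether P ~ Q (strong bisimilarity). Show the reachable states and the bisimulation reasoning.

P ≁ Q

Reachable graph of P (5 states):
  p0 = rec X. b.(X + 0) + a.a.X + a.a.(X + X) → ··a··> p1, ··a··> p2, ··b··> p3
  p1 = a.((rec X. b.(X + 0) + a.a.X + a.a.(X + X)) + (rec X. b.(X + 0) + a.a.X + a.a.(X + X))) → ··a··> p4
  p2 = a.(rec X. b.(X + 0) + a.a.X + a.a.(X + X)) → ··a··> p0
  p3 = (rec X. b.(X + 0) + a.a.X + a.a.(X + X)) + 0 → ··a··> p1, ··a··> p2, ··b··> p3
  p4 = (rec X. b.(X + 0) + a.a.X + a.a.(X + X)) + (rec X. b.(X + 0) + a.a.X + a.a.(X + X)) → ··a··> p1, ··a··> p2, ··b··> p3
Reachable graph of Q (6 states):
  q0 = rec X. b.(X + 0) + a.a.X + a.a.(X + X) + b.0 → ··a··> q1, ··a··> q2, ··b··> q3, ··b··> q4
  q1 = a.((rec X. b.(X + 0) + a.a.X + a.a.(X + X) + b.0) + (rec X. b.(X + 0) + a.a.X + a.a.(X + X) + b.0)) → ··a··> q5
  q2 = a.(rec X. b.(X + 0) + a.a.X + a.a.(X + X) + b.0) → ··a··> q0
  q3 = (rec X. b.(X + 0) + a.a.X + a.a.(X + X) + b.0) + 0 → ··a··> q1, ··a··> q2, ··b··> q3, ··b··> q4
  q4 = 0 → ·
  q5 = (rec X. b.(X + 0) + a.a.X + a.a.(X + X) + b.0) + (rec X. b.(X + 0) + a.a.X + a.a.(X + X) + b.0) → ··a··> q1, ··a··> q2, ··b··> q3, ··b··> q4
Bisimilarity quotient blocks:
  B0 = {p0, p3, p4}
  B1 = {p1, p2}
  B2 = {q0, q3, q5}
  B3 = {q4}
  B4 = {q1, q2}
p0 ∈ B0, q0 ∈ B2 → different blocks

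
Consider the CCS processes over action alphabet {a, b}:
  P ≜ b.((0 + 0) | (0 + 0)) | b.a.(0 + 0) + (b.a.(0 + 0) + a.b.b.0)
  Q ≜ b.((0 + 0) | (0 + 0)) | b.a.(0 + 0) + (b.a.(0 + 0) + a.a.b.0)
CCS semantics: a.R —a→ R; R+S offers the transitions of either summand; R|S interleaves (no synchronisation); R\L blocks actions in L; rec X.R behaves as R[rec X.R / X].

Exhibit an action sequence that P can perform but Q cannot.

ab

LTS(P): 11 reachable states
  p0 = b.((0 + 0) | (0 + 0)) | b.a.(0 + 0) + (b.a.(0 + 0) + a.b.b.0) → --a--▸ p1, --b--▸ p2, --b--▸ p3, --b--▸ p4
  p1 = b.b.0 → --b--▸ p5
  p2 = (0 + 0) | (0 + 0) | b.a.(0 + 0) → --b--▸ p6
  p3 = a.(0 + 0) → --a--▸ p7
  p4 = b.((0 + 0) | (0 + 0)) | a.(0 + 0) → --a--▸ p8, --b--▸ p6
  p5 = b.0 → --b--▸ p9
  p6 = (0 + 0) | (0 + 0) | a.(0 + 0) → --a--▸ p10
  p7 = 0 + 0 → deadlocked
  p8 = b.((0 + 0) | (0 + 0)) | (0 + 0) → --b--▸ p10
  p9 = 0 → deadlocked
  p10 = (0 + 0) | (0 + 0) | (0 + 0) → deadlocked
LTS(Q): 11 reachable states
  q0 = b.((0 + 0) | (0 + 0)) | b.a.(0 + 0) + (b.a.(0 + 0) + a.a.b.0) → --a--▸ q1, --b--▸ q2, --b--▸ q3, --b--▸ q4
  q1 = a.b.0 → --a--▸ q5
  q2 = (0 + 0) | (0 + 0) | b.a.(0 + 0) → --b--▸ q6
  q3 = a.(0 + 0) → --a--▸ q7
  q4 = b.((0 + 0) | (0 + 0)) | a.(0 + 0) → --a--▸ q8, --b--▸ q6
  q5 = b.0 → --b--▸ q9
  q6 = (0 + 0) | (0 + 0) | a.(0 + 0) → --a--▸ q10
  q7 = 0 + 0 → deadlocked
  q8 = b.((0 + 0) | (0 + 0)) | (0 + 0) → --b--▸ q10
  q9 = 0 → deadlocked
  q10 = (0 + 0) | (0 + 0) | (0 + 0) → deadlocked
Executing ab from P (initial set {p0}):
  step 1 (a): {p1}
  step 2 (b): {p5}
  — P admits the full trace.
Executing ab from Q (initial set {q0}):
  step 1 (a): {q1}
  step 2 (b): no successor for Q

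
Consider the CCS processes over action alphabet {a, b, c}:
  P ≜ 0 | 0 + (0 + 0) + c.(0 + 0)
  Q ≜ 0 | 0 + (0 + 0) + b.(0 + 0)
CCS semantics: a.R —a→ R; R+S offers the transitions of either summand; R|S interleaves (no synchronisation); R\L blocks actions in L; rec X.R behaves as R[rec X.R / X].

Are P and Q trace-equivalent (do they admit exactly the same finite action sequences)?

trace-distinct — witness ⟨c⟩

Reachable graph of P (2 states):
  u0 = 0 | 0 + (0 + 0) + c.(0 + 0) has moves -c-> u1
  u1 = 0 + 0 has moves ·
Reachable graph of Q (2 states):
  v0 = 0 | 0 + (0 + 0) + b.(0 + 0) has moves -b-> v1
  v1 = 0 + 0 has moves ·
Executing c from P (initial set {u0}):
  step 1 (c): {u1}
  ✓ P
Executing c from Q (initial set {v0}):
  step 1 (c): ∅  — Q cannot continue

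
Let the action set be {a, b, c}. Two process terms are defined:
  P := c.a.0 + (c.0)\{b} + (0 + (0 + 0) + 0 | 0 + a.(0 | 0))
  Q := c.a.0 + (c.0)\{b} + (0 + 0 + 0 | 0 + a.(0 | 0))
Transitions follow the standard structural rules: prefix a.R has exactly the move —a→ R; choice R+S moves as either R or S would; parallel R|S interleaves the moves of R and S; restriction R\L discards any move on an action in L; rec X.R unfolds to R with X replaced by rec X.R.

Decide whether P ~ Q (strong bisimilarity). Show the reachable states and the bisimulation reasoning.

LTS(P): 5 reachable states
  m0 = c.a.0 + (c.0)\{b} + (0 + (0 + 0) + 0 | 0 + a.(0 | 0)) has moves -a-> m1, -c-> m2, -c-> m3
  m1 = 0 | 0 has moves (no moves)
  m2 = 0\{b} has moves (no moves)
  m3 = a.0 has moves -a-> m4
  m4 = 0 has moves (no moves)
LTS(Q): 5 reachable states
  n0 = c.a.0 + (c.0)\{b} + (0 + 0 + 0 | 0 + a.(0 | 0)) has moves -a-> n1, -c-> n2, -c-> n3
  n1 = 0 | 0 has moves (no moves)
  n2 = 0\{b} has moves (no moves)
  n3 = a.0 has moves -a-> n4
  n4 = 0 has moves (no moves)
Partition-refinement fixed point:
  B0 = {m0, n0}
  B1 = {m1, m2, m4, n1, n2, n4}
  B2 = {m3, n3}
m0 ∈ B0, n0 ∈ B0 → same block

YES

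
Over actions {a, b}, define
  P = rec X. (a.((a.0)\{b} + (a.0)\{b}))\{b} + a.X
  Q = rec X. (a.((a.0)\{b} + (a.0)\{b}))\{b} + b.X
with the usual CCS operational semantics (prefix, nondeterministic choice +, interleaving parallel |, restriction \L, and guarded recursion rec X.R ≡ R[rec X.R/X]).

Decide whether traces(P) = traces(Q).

LTS(P): 3 reachable states
  p0 = rec X. (a.((a.0)\{b} + (a.0)\{b}))\{b} + a.X ⊢ =a=> p0, =a=> p1
  p1 = ((a.0)\{b} + (a.0)\{b})\{b} ⊢ =a=> p2
  p2 = 0\{b}\{b} ⊢ ∅
LTS(Q): 3 reachable states
  q0 = rec X. (a.((a.0)\{b} + (a.0)\{b}))\{b} + b.X ⊢ =a=> q1, =b=> q0
  q1 = ((a.0)\{b} + (a.0)\{b})\{b} ⊢ =a=> q2
  q2 = 0\{b}\{b} ⊢ ∅
Trace ⟨aaa⟩ through P, begin at {p0}:
  after a @ step 1: {p0, p1}
  after a @ step 2: {p0, p1, p2}
  after a @ step 3: {p0, p1, p2}
  P completes σ.
Trace ⟨aaa⟩ through Q, begin at {q0}:
  after a @ step 1: {q1}
  after a @ step 2: {q2}
  after a @ step 3: ∅  — Q cannot continue

traces(P) ≠ traces(Q) — witness ⟨aaa⟩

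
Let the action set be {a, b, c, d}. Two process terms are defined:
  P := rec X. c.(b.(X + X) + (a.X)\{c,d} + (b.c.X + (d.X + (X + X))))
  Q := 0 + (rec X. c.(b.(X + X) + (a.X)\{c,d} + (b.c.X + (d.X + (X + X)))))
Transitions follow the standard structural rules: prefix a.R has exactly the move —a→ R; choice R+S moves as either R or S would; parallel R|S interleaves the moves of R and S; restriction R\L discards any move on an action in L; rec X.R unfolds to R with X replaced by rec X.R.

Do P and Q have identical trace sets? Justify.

traces(P) = traces(Q)

LTS(P): 5 reachable states
  s0 = rec X. c.(b.(X + X) + (a.X)\{c,d} + (b.c.X + (d.X + (X + X)))) ⊢ --c--▸ s1
  s1 = b.((rec X. c.(b.(X + X) + (a.X)\{c,d} + (b.c.X + (d.X + (X + X))))) + (rec X. c.(b.(X + X) + (a.X)\{c,d} + (b.c.X + (d.X + (X + X)))))) + (a.(rec X. c.(b.(X + X) + (a.X)\{c,d} + (b.c.X + (d.X + (X + X))))))\{c,d} + (b.c.(rec X. c.(b.(X + X) + (a.X)\{c,d} + (b.c.X + (d.X + (X + X))))) + (d.(rec X. c.(b.(X + X) + (a.X)\{c,d} + (b.c.X + (d.X + (X + X))))) + ((rec X. c.(b.(X + X) + (a.X)\{c,d} + (b.c.X + (d.X + (X + X))))) + (rec X. c.(b.(X + X) + (a.X)\{c,d} + (b.c.X + (d.X + (X + X)))))))) ⊢ --a--▸ s2, --b--▸ s3, --b--▸ s4, --c--▸ s1, --d--▸ s0
  s2 = (rec X. c.(b.(X + X) + (a.X)\{c,d} + (b.c.X + (d.X + (X + X)))))\{c,d} ⊢ (no moves)
  s3 = (rec X. c.(b.(X + X) + (a.X)\{c,d} + (b.c.X + (d.X + (X + X))))) + (rec X. c.(b.(X + X) + (a.X)\{c,d} + (b.c.X + (d.X + (X + X))))) ⊢ --c--▸ s1
  s4 = c.(rec X. c.(b.(X + X) + (a.X)\{c,d} + (b.c.X + (d.X + (X + X))))) ⊢ --c--▸ s0
LTS(Q): 6 reachable states
  t0 = 0 + (rec X. c.(b.(X + X) + (a.X)\{c,d} + (b.c.X + (d.X + (X + X))))) ⊢ --c--▸ t1
  t1 = b.((rec X. c.(b.(X + X) + (a.X)\{c,d} + (b.c.X + (d.X + (X + X))))) + (rec X. c.(b.(X + X) + (a.X)\{c,d} + (b.c.X + (d.X + (X + X)))))) + (a.(rec X. c.(b.(X + X) + (a.X)\{c,d} + (b.c.X + (d.X + (X + X))))))\{c,d} + (b.c.(rec X. c.(b.(X + X) + (a.X)\{c,d} + (b.c.X + (d.X + (X + X))))) + (d.(rec X. c.(b.(X + X) + (a.X)\{c,d} + (b.c.X + (d.X + (X + X))))) + ((rec X. c.(b.(X + X) + (a.X)\{c,d} + (b.c.X + (d.X + (X + X))))) + (rec X. c.(b.(X + X) + (a.X)\{c,d} + (b.c.X + (d.X + (X + X)))))))) ⊢ --a--▸ t2, --b--▸ t3, --b--▸ t4, --c--▸ t1, --d--▸ t5
  t2 = (rec X. c.(b.(X + X) + (a.X)\{c,d} + (b.c.X + (d.X + (X + X)))))\{c,d} ⊢ (no moves)
  t3 = (rec X. c.(b.(X + X) + (a.X)\{c,d} + (b.c.X + (d.X + (X + X))))) + (rec X. c.(b.(X + X) + (a.X)\{c,d} + (b.c.X + (d.X + (X + X))))) ⊢ --c--▸ t1
  t4 = c.(rec X. c.(b.(X + X) + (a.X)\{c,d} + (b.c.X + (d.X + (X + X))))) ⊢ --c--▸ t5
  t5 = rec X. c.(b.(X + X) + (a.X)\{c,d} + (b.c.X + (d.X + (X + X)))) ⊢ --c--▸ t1
Bisimilarity quotient blocks:
  B0 = {s0, s3, t0, t3, t5}
  B1 = {s1, t1}
  B2 = {s2, t2}
  B3 = {s4, t4}
s0 ∈ B0, t0 ∈ B0 → same block
Bisimilar ⇒ trace-equivalent.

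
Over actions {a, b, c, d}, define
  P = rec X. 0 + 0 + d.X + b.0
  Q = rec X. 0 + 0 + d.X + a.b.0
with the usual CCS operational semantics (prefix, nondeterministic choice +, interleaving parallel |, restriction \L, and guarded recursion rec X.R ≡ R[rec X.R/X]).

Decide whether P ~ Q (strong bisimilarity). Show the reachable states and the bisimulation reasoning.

Reachable graph of P (2 states):
  s0 = rec X. 0 + 0 + d.X + b.0 :: —b→ s1, —d→ s0
  s1 = 0 :: ∅
Reachable graph of Q (3 states):
  t0 = rec X. 0 + 0 + d.X + a.b.0 :: —a→ t1, —d→ t0
  t1 = b.0 :: —b→ t2
  t2 = 0 :: ∅
Partition-refinement fixed point:
  B0 = {s0}
  B1 = {s1, t2}
  B2 = {t0}
  B3 = {t1}
s0 ∈ B0, t0 ∈ B2 → different blocks

NO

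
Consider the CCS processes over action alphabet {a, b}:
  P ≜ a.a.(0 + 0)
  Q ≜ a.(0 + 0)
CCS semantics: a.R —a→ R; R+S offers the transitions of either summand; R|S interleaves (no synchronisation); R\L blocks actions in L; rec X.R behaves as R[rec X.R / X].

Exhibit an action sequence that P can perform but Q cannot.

Reachable graph of P (3 states):
  s0 = a.a.(0 + 0) has moves —a→ s1
  s1 = a.(0 + 0) has moves —a→ s2
  s2 = 0 + 0 has moves ·
Reachable graph of Q (2 states):
  t0 = a.(0 + 0) has moves —a→ t1
  t1 = 0 + 0 has moves ·
Executing aa from P (initial set {s0}):
  after a @ step 1: {s1}
  after a @ step 2: {s2}
  ✓ P
Executing aa from Q (initial set {t0}):
  after a @ step 1: {t1}
  after a @ step 2: ∅ (Q stuck)

aa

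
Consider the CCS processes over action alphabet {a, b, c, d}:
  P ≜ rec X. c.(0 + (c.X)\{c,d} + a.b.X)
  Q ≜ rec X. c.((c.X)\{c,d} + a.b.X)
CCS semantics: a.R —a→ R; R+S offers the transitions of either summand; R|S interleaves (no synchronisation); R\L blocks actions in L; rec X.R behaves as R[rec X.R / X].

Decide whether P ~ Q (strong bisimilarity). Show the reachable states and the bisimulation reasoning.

LTS(P): 3 reachable states
  p0 = rec X. c.(0 + (c.X)\{c,d} + a.b.X) :: =c=> p1
  p1 = 0 + (c.(rec X. c.(0 + (c.X)\{c,d} + a.b.X)))\{c,d} + a.b.(rec X. c.(0 + (c.X)\{c,d} + a.b.X)) :: =a=> p2
  p2 = b.(rec X. c.(0 + (c.X)\{c,d} + a.b.X)) :: =b=> p0
LTS(Q): 3 reachable states
  q0 = rec X. c.((c.X)\{c,d} + a.b.X) :: =c=> q1
  q1 = (c.(rec X. c.((c.X)\{c,d} + a.b.X)))\{c,d} + a.b.(rec X. c.((c.X)\{c,d} + a.b.X)) :: =a=> q2
  q2 = b.(rec X. c.((c.X)\{c,d} + a.b.X)) :: =b=> q0
Bisimilarity quotient blocks:
  B0 = {p0, q0}
  B1 = {p1, q1}
  B2 = {p2, q2}
p0 ∈ B0, q0 ∈ B0 → same block

P ~ Q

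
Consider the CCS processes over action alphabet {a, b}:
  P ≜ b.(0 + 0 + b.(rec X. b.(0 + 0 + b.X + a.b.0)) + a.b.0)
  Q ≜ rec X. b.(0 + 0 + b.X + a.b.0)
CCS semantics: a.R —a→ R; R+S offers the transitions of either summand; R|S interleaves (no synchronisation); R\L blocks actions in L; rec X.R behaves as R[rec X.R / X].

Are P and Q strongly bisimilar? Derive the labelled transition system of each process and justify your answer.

bisimilar

Reachable graph of P (5 states):
  p0 = b.(0 + 0 + b.(rec X. b.(0 + 0 + b.X + a.b.0)) + a.b.0) has moves —b→ p1
  p1 = 0 + 0 + b.(rec X. b.(0 + 0 + b.X + a.b.0)) + a.b.0 has moves —a→ p2, —b→ p3
  p2 = b.0 has moves —b→ p4
  p3 = rec X. b.(0 + 0 + b.X + a.b.0) has moves —b→ p1
  p4 = 0 has moves (no moves)
Reachable graph of Q (4 states):
  q0 = rec X. b.(0 + 0 + b.X + a.b.0) has moves —b→ q1
  q1 = 0 + 0 + b.(rec X. b.(0 + 0 + b.X + a.b.0)) + a.b.0 has moves —a→ q2, —b→ q0
  q2 = b.0 has moves —b→ q3
  q3 = 0 has moves (no moves)
Partition-refinement fixed point:
  B0 = {p0, p3, q0}
  B1 = {p1, q1}
  B2 = {p2, q2}
  B3 = {p4, q3}
p0 ∈ B0, q0 ∈ B0 → same block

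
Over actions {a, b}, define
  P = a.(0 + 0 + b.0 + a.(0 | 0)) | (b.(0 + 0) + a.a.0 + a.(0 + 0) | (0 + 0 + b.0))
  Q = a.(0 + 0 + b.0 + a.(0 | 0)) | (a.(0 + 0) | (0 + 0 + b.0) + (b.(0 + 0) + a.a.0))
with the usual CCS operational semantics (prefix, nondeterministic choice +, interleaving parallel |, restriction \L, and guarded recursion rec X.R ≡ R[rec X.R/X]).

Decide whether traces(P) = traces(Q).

LTS(P): 28 reachable states
  s0 = a.(0 + 0 + b.0 + a.(0 | 0)) | (b.(0 + 0) + a.a.0 + a.(0 + 0) | (0 + 0 + b.0)) ⊢ -a-> s1, -a-> s2, -a-> s3, -b-> s4, -b-> s5
  s1 = (0 + 0 + b.0 + a.(0 | 0)) | (b.(0 + 0) + a.a.0 + a.(0 + 0) | (0 + 0 + b.0)) ⊢ -a-> s6, -a-> s7, -a-> s8, -b-> s10, -b-> s11, -b-> s9
  s2 = a.(0 + 0 + b.0 + a.(0 | 0)) | ((0 + 0) | (0 + 0 + b.0)) ⊢ -a-> s6, -b-> s12
  s3 = a.(0 + 0 + b.0 + a.(0 | 0)) | a.0 ⊢ -a-> s13, -a-> s7
  s4 = a.(0 + 0 + b.0 + a.(0 | 0)) | (0 + 0) ⊢ -a-> s9
  s5 = a.(0 + 0 + b.0 + a.(0 | 0)) | (a.(0 + 0) | 0) ⊢ -a-> s10, -a-> s12
  s6 = (0 + 0 + b.0 + a.(0 | 0)) | ((0 + 0) | (0 + 0 + b.0)) ⊢ -a-> s14, -b-> s15, -b-> s16
  s7 = (0 + 0 + b.0 + a.(0 | 0)) | a.0 ⊢ -a-> s17, -a-> s18, -b-> s19
  s8 = 0 | 0 | (b.(0 + 0) + a.a.0 + a.(0 + 0) | (0 + 0 + b.0)) ⊢ -a-> s14, -a-> s18, -b-> s20, -b-> s21
  s9 = (0 + 0 + b.0 + a.(0 | 0)) | (0 + 0) ⊢ -a-> s20, -b-> s22
  s10 = (0 + 0 + b.0 + a.(0 | 0)) | (a.(0 + 0) | 0) ⊢ -a-> s15, -a-> s21, -b-> s23
  s11 = 0 | (b.(0 + 0) + a.a.0 + a.(0 + 0) | (0 + 0 + b.0)) ⊢ -a-> s16, -a-> s19, -b-> s22, -b-> s23
  s12 = a.(0 + 0 + b.0 + a.(0 | 0)) | ((0 + 0) | 0) ⊢ -a-> s15
  s13 = a.(0 + 0 + b.0 + a.(0 | 0)) | 0 ⊢ -a-> s17
  s14 = 0 | 0 | ((0 + 0) | (0 + 0 + b.0)) ⊢ -b-> s24
  s15 = (0 + 0 + b.0 + a.(0 | 0)) | ((0 + 0) | 0) ⊢ -a-> s24, -b-> s25
  s16 = 0 | ((0 + 0) | (0 + 0 + b.0)) ⊢ -b-> s25
  s17 = (0 + 0 + b.0 + a.(0 | 0)) | 0 ⊢ -a-> s26, -b-> s27
  s18 = 0 | 0 | a.0 ⊢ -a-> s26
  s19 = 0 | a.0 ⊢ -a-> s27
  s20 = 0 | 0 | (0 + 0) ⊢ stopped
  s21 = 0 | 0 | (a.(0 + 0) | 0) ⊢ -a-> s24
  s22 = 0 | (0 + 0) ⊢ stopped
  s23 = 0 | (a.(0 + 0) | 0) ⊢ -a-> s25
  s24 = 0 | 0 | ((0 + 0) | 0) ⊢ stopped
  s25 = 0 | ((0 + 0) | 0) ⊢ stopped
  s26 = 0 | 0 | 0 ⊢ stopped
  s27 = 0 | 0 ⊢ stopped
LTS(Q): 28 reachable states
  t0 = a.(0 + 0 + b.0 + a.(0 | 0)) | (a.(0 + 0) | (0 + 0 + b.0) + (b.(0 + 0) + a.a.0)) ⊢ -a-> t1, -a-> t2, -a-> t3, -b-> t4, -b-> t5
  t1 = (0 + 0 + b.0 + a.(0 | 0)) | (a.(0 + 0) | (0 + 0 + b.0) + (b.(0 + 0) + a.a.0)) ⊢ -a-> t6, -a-> t7, -a-> t8, -b-> t10, -b-> t11, -b-> t9
  t2 = a.(0 + 0 + b.0 + a.(0 | 0)) | ((0 + 0) | (0 + 0 + b.0)) ⊢ -a-> t6, -b-> t12
  t3 = a.(0 + 0 + b.0 + a.(0 | 0)) | a.0 ⊢ -a-> t13, -a-> t7
  t4 = a.(0 + 0 + b.0 + a.(0 | 0)) | (0 + 0) ⊢ -a-> t9
  t5 = a.(0 + 0 + b.0 + a.(0 | 0)) | (a.(0 + 0) | 0) ⊢ -a-> t10, -a-> t12
  t6 = (0 + 0 + b.0 + a.(0 | 0)) | ((0 + 0) | (0 + 0 + b.0)) ⊢ -a-> t14, -b-> t15, -b-> t16
  t7 = (0 + 0 + b.0 + a.(0 | 0)) | a.0 ⊢ -a-> t17, -a-> t18, -b-> t19
  t8 = 0 | 0 | (a.(0 + 0) | (0 + 0 + b.0) + (b.(0 + 0) + a.a.0)) ⊢ -a-> t14, -a-> t18, -b-> t20, -b-> t21
  t9 = (0 + 0 + b.0 + a.(0 | 0)) | (0 + 0) ⊢ -a-> t20, -b-> t22
  t10 = (0 + 0 + b.0 + a.(0 | 0)) | (a.(0 + 0) | 0) ⊢ -a-> t15, -a-> t21, -b-> t23
  t11 = 0 | (a.(0 + 0) | (0 + 0 + b.0) + (b.(0 + 0) + a.a.0)) ⊢ -a-> t16, -a-> t19, -b-> t22, -b-> t23
  t12 = a.(0 + 0 + b.0 + a.(0 | 0)) | ((0 + 0) | 0) ⊢ -a-> t15
  t13 = a.(0 + 0 + b.0 + a.(0 | 0)) | 0 ⊢ -a-> t17
  t14 = 0 | 0 | ((0 + 0) | (0 + 0 + b.0)) ⊢ -b-> t24
  t15 = (0 + 0 + b.0 + a.(0 | 0)) | ((0 + 0) | 0) ⊢ -a-> t24, -b-> t25
  t16 = 0 | ((0 + 0) | (0 + 0 + b.0)) ⊢ -b-> t25
  t17 = (0 + 0 + b.0 + a.(0 | 0)) | 0 ⊢ -a-> t26, -b-> t27
  t18 = 0 | 0 | a.0 ⊢ -a-> t26
  t19 = 0 | a.0 ⊢ -a-> t27
  t20 = 0 | 0 | (0 + 0) ⊢ stopped
  t21 = 0 | 0 | (a.(0 + 0) | 0) ⊢ -a-> t24
  t22 = 0 | (0 + 0) ⊢ stopped
  t23 = 0 | (a.(0 + 0) | 0) ⊢ -a-> t25
  t24 = 0 | 0 | ((0 + 0) | 0) ⊢ stopped
  t25 = 0 | ((0 + 0) | 0) ⊢ stopped
  t26 = 0 | 0 | 0 ⊢ stopped
  t27 = 0 | 0 ⊢ stopped
Bisimilarity quotient blocks:
  B0 = {s0, t0}
  B1 = {s3, s5, t3, t5}
  B2 = {s12, s13, s4, t12, t13, t4}
  B3 = {s15, s17, s9, t15, t17, t9}
  B4 = {s20, s22, s24, s25, s26, s27, t20, t22, t24, t25, t26, t27}
  B5 = {s10, s7, t10, t7}
  B6 = {s18, s19, s21, s23, t18, t19, t21, t23}
  B7 = {s2, t2}
  B8 = {s6, t6}
  B9 = {s14, s16, t14, t16}
  B10 = {s1, t1}
  B11 = {s11, s8, t11, t8}
s0 ∈ B0, t0 ∈ B0 → same block
Bisimilar ⇒ trace-equivalent.

YES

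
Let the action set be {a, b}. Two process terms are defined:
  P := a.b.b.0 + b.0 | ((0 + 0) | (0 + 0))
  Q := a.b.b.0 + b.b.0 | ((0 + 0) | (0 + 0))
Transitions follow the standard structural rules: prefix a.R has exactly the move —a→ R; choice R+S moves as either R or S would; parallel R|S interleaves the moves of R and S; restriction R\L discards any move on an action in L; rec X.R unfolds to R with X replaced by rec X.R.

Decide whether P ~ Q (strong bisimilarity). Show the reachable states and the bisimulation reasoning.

Reachable graph of P (5 states):
  m0 = a.b.b.0 + b.0 | ((0 + 0) | (0 + 0)) :: ··a··> m1, ··b··> m2
  m1 = b.b.0 :: ··b··> m3
  m2 = 0 | ((0 + 0) | (0 + 0)) :: ·
  m3 = b.0 :: ··b··> m4
  m4 = 0 :: ·
Reachable graph of Q (6 states):
  n0 = a.b.b.0 + b.b.0 | ((0 + 0) | (0 + 0)) :: ··a··> n1, ··b··> n2
  n1 = b.b.0 :: ··b··> n3
  n2 = b.0 | ((0 + 0) | (0 + 0)) :: ··b··> n4
  n3 = b.0 :: ··b··> n5
  n4 = 0 | ((0 + 0) | (0 + 0)) :: ·
  n5 = 0 :: ·
Partition-refinement fixed point:
  B0 = {m0}
  B1 = {m2, m4, n4, n5}
  B2 = {m1, n1}
  B3 = {m3, n2, n3}
  B4 = {n0}
m0 ∈ B0, n0 ∈ B4 → different blocks

not bisimilar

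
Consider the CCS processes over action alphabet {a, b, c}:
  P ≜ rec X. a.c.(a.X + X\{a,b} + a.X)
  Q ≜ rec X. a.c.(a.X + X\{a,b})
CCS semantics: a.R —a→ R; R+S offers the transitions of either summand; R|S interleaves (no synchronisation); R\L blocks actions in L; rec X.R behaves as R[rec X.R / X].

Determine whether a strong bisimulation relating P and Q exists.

LTS(P): 3 reachable states
  m0 = rec X. a.c.(a.X + X\{a,b} + a.X) → ··a··> m1
  m1 = c.(a.(rec X. a.c.(a.X + X\{a,b} + a.X)) + (rec X. a.c.(a.X + X\{a,b} + a.X))\{a,b} + a.(rec X. a.c.(a.X + X\{a,b} + a.X))) → ··c··> m2
  m2 = a.(rec X. a.c.(a.X + X\{a,b} + a.X)) + (rec X. a.c.(a.X + X\{a,b} + a.X))\{a,b} + a.(rec X. a.c.(a.X + X\{a,b} + a.X)) → ··a··> m0
LTS(Q): 3 reachable states
  n0 = rec X. a.c.(a.X + X\{a,b}) → ··a··> n1
  n1 = c.(a.(rec X. a.c.(a.X + X\{a,b})) + (rec X. a.c.(a.X + X\{a,b}))\{a,b}) → ··c··> n2
  n2 = a.(rec X. a.c.(a.X + X\{a,b})) + (rec X. a.c.(a.X + X\{a,b}))\{a,b} → ··a··> n0
Coarsest stable partition (strong bisimilarity classes):
  B0 = {m0, n0}
  B1 = {m1, n1}
  B2 = {m2, n2}
m0 ∈ B0, n0 ∈ B0 → same block

YES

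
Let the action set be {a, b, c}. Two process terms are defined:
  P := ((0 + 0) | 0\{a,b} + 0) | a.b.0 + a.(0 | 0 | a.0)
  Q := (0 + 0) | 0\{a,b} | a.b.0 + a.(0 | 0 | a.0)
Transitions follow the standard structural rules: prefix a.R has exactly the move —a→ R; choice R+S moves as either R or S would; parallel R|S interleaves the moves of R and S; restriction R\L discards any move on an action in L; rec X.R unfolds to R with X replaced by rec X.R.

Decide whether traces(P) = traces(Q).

YES

LTS(P): 5 reachable states
  s0 = ((0 + 0) | 0\{a,b} + 0) | a.b.0 + a.(0 | 0 | a.0) has moves ··a··> s1, ··a··> s2
  s1 = ((0 + 0) | 0\{a,b} + 0) | b.0 has moves ··b··> s3
  s2 = 0 | 0 | a.0 has moves ··a··> s4
  s3 = ((0 + 0) | 0\{a,b} + 0) | 0 has moves ·
  s4 = 0 | 0 | 0 has moves ·
LTS(Q): 5 reachable states
  t0 = (0 + 0) | 0\{a,b} | a.b.0 + a.(0 | 0 | a.0) has moves ··a··> t1, ··a··> t2
  t1 = (0 + 0) | 0\{a,b} | b.0 has moves ··b··> t3
  t2 = 0 | 0 | a.0 has moves ··a··> t4
  t3 = (0 + 0) | 0\{a,b} | 0 has moves ·
  t4 = 0 | 0 | 0 has moves ·
Bisimilarity quotient blocks:
  B0 = {s0, t0}
  B1 = {s2, t2}
  B2 = {s3, s4, t3, t4}
  B3 = {s1, t1}
s0 ∈ B0, t0 ∈ B0 → same block
Bisimilar ⇒ trace-equivalent.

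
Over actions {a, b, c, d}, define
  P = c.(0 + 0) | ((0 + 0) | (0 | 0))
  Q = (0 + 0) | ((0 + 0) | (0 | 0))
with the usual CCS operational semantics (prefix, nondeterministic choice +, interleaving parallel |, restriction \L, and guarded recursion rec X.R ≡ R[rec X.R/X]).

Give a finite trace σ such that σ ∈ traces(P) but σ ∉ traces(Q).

Reachable graph of P (2 states):
  s0 = c.(0 + 0) | ((0 + 0) | (0 | 0)) has moves -c-> s1
  s1 = (0 + 0) | ((0 + 0) | (0 | 0)) has moves stopped
Reachable graph of Q (1 states):
  t0 = (0 + 0) | ((0 + 0) | (0 | 0)) has moves stopped
Executing c from P (initial set {s0}):
  step 1 (c): {s1}
  P completes σ.
Executing c from Q (initial set {t0}):
  step 1 (c): ∅ (Q stuck)

c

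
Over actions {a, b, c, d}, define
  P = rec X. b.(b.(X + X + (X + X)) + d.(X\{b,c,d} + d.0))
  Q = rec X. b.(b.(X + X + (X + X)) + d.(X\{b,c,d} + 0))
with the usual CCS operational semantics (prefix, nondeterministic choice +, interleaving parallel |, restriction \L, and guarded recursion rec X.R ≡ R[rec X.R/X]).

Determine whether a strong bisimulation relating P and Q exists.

LTS(P): 5 reachable states
  m0 = rec X. b.(b.(X + X + (X + X)) + d.(X\{b,c,d} + d.0)) has moves ··b··> m1
  m1 = b.((rec X. b.(b.(X + X + (X + X)) + d.(X\{b,c,d} + d.0))) + (rec X. b.(b.(X + X + (X + X)) + d.(X\{b,c,d} + d.0))) + ((rec X. b.(b.(X + X + (X + X)) + d.(X\{b,c,d} + d.0))) + (rec X. b.(b.(X + X + (X + X)) + d.(X\{b,c,d} + d.0))))) + d.((rec X. b.(b.(X + X + (X + X)) + d.(X\{b,c,d} + d.0)))\{b,c,d} + d.0) has moves ··b··> m2, ··d··> m3
  m2 = (rec X. b.(b.(X + X + (X + X)) + d.(X\{b,c,d} + d.0))) + (rec X. b.(b.(X + X + (X + X)) + d.(X\{b,c,d} + d.0))) + ((rec X. b.(b.(X + X + (X + X)) + d.(X\{b,c,d} + d.0))) + (rec X. b.(b.(X + X + (X + X)) + d.(X\{b,c,d} + d.0)))) has moves ··b··> m1
  m3 = (rec X. b.(b.(X + X + (X + X)) + d.(X\{b,c,d} + d.0)))\{b,c,d} + d.0 has moves ··d··> m4
  m4 = 0 has moves ·
LTS(Q): 4 reachable states
  n0 = rec X. b.(b.(X + X + (X + X)) + d.(X\{b,c,d} + 0)) has moves ··b··> n1
  n1 = b.((rec X. b.(b.(X + X + (X + X)) + d.(X\{b,c,d} + 0))) + (rec X. b.(b.(X + X + (X + X)) + d.(X\{b,c,d} + 0))) + ((rec X. b.(b.(X + X + (X + X)) + d.(X\{b,c,d} + 0))) + (rec X. b.(b.(X + X + (X + X)) + d.(X\{b,c,d} + 0))))) + d.((rec X. b.(b.(X + X + (X + X)) + d.(X\{b,c,d} + 0)))\{b,c,d} + 0) has moves ··b··> n2, ··d··> n3
  n2 = (rec X. b.(b.(X + X + (X + X)) + d.(X\{b,c,d} + 0))) + (rec X. b.(b.(X + X + (X + X)) + d.(X\{b,c,d} + 0))) + ((rec X. b.(b.(X + X + (X + X)) + d.(X\{b,c,d} + 0))) + (rec X. b.(b.(X + X + (X + X)) + d.(X\{b,c,d} + 0)))) has moves ··b··> n1
  n3 = (rec X. b.(b.(X + X + (X + X)) + d.(X\{b,c,d} + 0)))\{b,c,d} + 0 has moves ·
Partition-refinement fixed point:
  B0 = {m0, m2}
  B1 = {m1}
  B2 = {m3}
  B3 = {m4, n3}
  B4 = {n0, n2}
  B5 = {n1}
m0 ∈ B0, n0 ∈ B4 → different blocks

P ≁ Q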